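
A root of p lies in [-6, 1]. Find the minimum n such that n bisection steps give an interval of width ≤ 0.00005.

Width after n steps is 7/2^n. Need 2^n ≥ 7/0.00005 = 140000.
2^17 = 131072 < 140000 ≤ 2^18 = 262144, so n = 18.

18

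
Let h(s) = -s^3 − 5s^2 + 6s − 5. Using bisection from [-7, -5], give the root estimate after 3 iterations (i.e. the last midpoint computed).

m = -6, h(m) = -5 (−); new bracket [-7, -6]
m = -6.5, h(m) = 19.375 (+); new bracket [-6.5, -6]
m = -6.25, h(m) = 6.328125 (+); new bracket [-6.25, -6]

-6.25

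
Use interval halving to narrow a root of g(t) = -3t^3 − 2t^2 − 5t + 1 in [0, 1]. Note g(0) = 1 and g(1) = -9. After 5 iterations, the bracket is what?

[0.15625, 0.1875]

t = 0.5 gives g = -2.375, negative; keep [0, 0.5]
t = 0.25 gives g = -0.421875, negative; keep [0, 0.25]
t = 0.125 gives g = 0.337891, positive; keep [0.125, 0.25]
t = 0.1875 gives g = -0.0276, negative; keep [0.125, 0.1875]
t = 0.15625 gives g = 0.1585, positive; keep [0.15625, 0.1875]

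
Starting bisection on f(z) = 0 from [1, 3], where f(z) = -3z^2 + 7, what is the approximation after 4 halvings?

1.625

midpoint 2: f = -5 < 0 → [1, 2]
midpoint 1.5: f = 0.25 > 0 → [1.5, 2]
midpoint 1.75: f = -2.1875 < 0 → [1.5, 1.75]
midpoint 1.625: f = -0.9219 < 0 → [1.5, 1.625]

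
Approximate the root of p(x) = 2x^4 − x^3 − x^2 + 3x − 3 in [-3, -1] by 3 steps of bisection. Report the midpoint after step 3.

-1.25

p(-2) = 27 > 0, so the root lies in [-2, -1]
p(-1.5) = 3.75 > 0, so the root lies in [-1.5, -1]
p(-1.25) = -1.476562 < 0, so the root lies in [-1.5, -1.25]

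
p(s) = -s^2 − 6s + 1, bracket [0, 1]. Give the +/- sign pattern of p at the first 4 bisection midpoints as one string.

--+-

p(0.5) = -2.25 < 0, so the root lies in [0, 0.5]
p(0.25) = -0.5625 < 0, so the root lies in [0, 0.25]
p(0.125) = 0.234375 > 0, so the root lies in [0.125, 0.25]
p(0.1875) = -0.1602 < 0, so the root lies in [0.125, 0.1875]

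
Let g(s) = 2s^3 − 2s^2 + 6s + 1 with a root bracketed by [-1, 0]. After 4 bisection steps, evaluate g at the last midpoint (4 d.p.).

s = -0.5 gives g = -2.75, negative; keep [-0.5, 0]
s = -0.25 gives g = -0.65625, negative; keep [-0.25, 0]
s = -0.125 gives g = 0.214844, positive; keep [-0.25, -0.125]
s = -0.1875 gives g = -0.2085, negative; keep [-0.1875, -0.125]

-0.2085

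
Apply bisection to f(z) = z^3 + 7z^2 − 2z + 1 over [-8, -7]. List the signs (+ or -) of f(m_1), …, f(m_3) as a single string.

-+-

f(-7.5) = -12.125 < 0, so the root lies in [-7.5, -7]
f(-7.25) = 2.359375 > 0, so the root lies in [-7.5, -7.25]
f(-7.375) = -4.646484 < 0, so the root lies in [-7.375, -7.25]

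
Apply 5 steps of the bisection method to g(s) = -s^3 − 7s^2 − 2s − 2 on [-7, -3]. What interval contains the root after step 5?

[-6.75, -6.625]

m = -5, g(m) = -42 (−); new bracket [-7, -5]
m = -6, g(m) = -26 (−); new bracket [-7, -6]
m = -6.5, g(m) = -10.125 (−); new bracket [-7, -6.5]
m = -6.75, g(m) = 0.1094 (+); new bracket [-6.75, -6.5]
m = -6.625, g(m) = -5.209 (−); new bracket [-6.75, -6.625]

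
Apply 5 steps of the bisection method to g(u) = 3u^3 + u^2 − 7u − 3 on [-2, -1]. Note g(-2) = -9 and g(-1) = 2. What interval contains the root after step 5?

[-1.46875, -1.4375]

u = -1.5 gives g = -0.375, negative; keep [-1.5, -1]
u = -1.25 gives g = 1.453125, positive; keep [-1.5, -1.25]
u = -1.375 gives g = 0.716797, positive; keep [-1.5, -1.375]
u = -1.4375 gives g = 0.2175, positive; keep [-1.5, -1.4375]
u = -1.46875 gives g = -0.0668, negative; keep [-1.46875, -1.4375]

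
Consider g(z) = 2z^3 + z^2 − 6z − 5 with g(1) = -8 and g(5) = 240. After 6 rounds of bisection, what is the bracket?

[1.8125, 1.875]

g(3) = 40 > 0, so the root lies in [1, 3]
g(2) = 3 > 0, so the root lies in [1, 2]
g(1.5) = -5 < 0, so the root lies in [1.5, 2]
g(1.75) = -1.7188 < 0, so the root lies in [1.75, 2]
g(1.875) = 0.4492 > 0, so the root lies in [1.75, 1.875]
g(1.8125) = -0.6812 < 0, so the root lies in [1.8125, 1.875]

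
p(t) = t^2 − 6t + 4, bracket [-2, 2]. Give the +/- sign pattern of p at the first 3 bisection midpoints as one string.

t = 0 gives p = 4, positive; keep [0, 2]
t = 1 gives p = -1, negative; keep [0, 1]
t = 0.5 gives p = 1.25, positive; keep [0.5, 1]

+-+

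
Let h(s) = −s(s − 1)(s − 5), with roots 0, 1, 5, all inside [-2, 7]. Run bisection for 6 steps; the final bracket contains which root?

m = 2.5, h(m) = 9.375 (+); new bracket [2.5, 7]
m = 4.75, h(m) = 4.453125 (+); new bracket [4.75, 7]
m = 5.875, h(m) = -25.060547 (−); new bracket [4.75, 5.875]
m = 5.3125, h(m) = -7.1594 (−); new bracket [4.75, 5.3125]
m = 5.03125, h(m) = -0.6338 (−); new bracket [4.75, 5.03125]
m = 4.890625, h(m) = 2.0811 (+); new bracket [4.890625, 5.03125]

5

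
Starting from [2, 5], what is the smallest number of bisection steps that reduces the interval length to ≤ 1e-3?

12

Width after n steps is 3/2^n. Need 2^n ≥ 3/1e-3 = 3000.
2^11 = 2048 < 3000 ≤ 2^12 = 4096, so n = 12.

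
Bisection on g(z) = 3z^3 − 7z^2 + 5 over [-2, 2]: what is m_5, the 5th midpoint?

z = 0 gives g = 5, positive; keep [-2, 0]
z = -1 gives g = -5, negative; keep [-1, 0]
z = -0.5 gives g = 2.875, positive; keep [-1, -0.5]
z = -0.75 gives g = -0.2031, negative; keep [-0.75, -0.5]
z = -0.625 gives g = 1.5332, positive; keep [-0.75, -0.625]

-0.625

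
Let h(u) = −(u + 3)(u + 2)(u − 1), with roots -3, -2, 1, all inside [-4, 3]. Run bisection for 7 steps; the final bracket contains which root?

1

midpoint -0.5: h = 5.625 > 0 → [-0.5, 3]
midpoint 1.25: h = -3.453125 < 0 → [-0.5, 1.25]
midpoint 0.375: h = 5.009766 > 0 → [0.375, 1.25]
midpoint 0.8125: h = 2.0105 > 0 → [0.8125, 1.25]
midpoint 1.03125: h = -0.3819 < 0 → [0.8125, 1.03125]
midpoint 0.921875: h = 0.8953 > 0 → [0.921875, 1.03125]
midpoint 0.9765625: h = 0.2774 > 0 → [0.9765625, 1.03125]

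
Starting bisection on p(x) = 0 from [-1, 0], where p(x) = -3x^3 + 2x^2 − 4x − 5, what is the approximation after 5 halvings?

-0.71875

p(-0.5) = -2.125 < 0, so the root lies in [-1, -0.5]
p(-0.75) = 0.390625 > 0, so the root lies in [-0.75, -0.5]
p(-0.625) = -0.986328 < 0, so the root lies in [-0.75, -0.625]
p(-0.6875) = -0.3298 < 0, so the root lies in [-0.75, -0.6875]
p(-0.71875) = 0.0221 > 0, so the root lies in [-0.71875, -0.6875]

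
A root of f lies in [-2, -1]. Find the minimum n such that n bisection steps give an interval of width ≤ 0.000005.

18

Width after n steps is 1/2^n. Need 2^n ≥ 1/0.000005 = 200000.
2^17 = 131072 < 200000 ≤ 2^18 = 262144, so n = 18.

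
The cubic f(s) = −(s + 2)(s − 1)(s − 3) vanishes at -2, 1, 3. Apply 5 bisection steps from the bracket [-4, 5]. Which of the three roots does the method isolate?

-2

f(0.5) = -3.125 < 0, so the root lies in [-4, 0.5]
f(-1.75) = -3.265625 < 0, so the root lies in [-4, -1.75]
f(-2.875) = 19.919922 > 0, so the root lies in [-2.875, -1.75]
f(-2.3125) = 5.4993 > 0, so the root lies in [-2.3125, -1.75]
f(-2.03125) = 0.4766 > 0, so the root lies in [-2.03125, -1.75]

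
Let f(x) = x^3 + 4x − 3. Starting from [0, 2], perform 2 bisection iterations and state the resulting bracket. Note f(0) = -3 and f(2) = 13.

[0.5, 1]

midpoint 1: f = 2 > 0 → [0, 1]
midpoint 0.5: f = -0.875 < 0 → [0.5, 1]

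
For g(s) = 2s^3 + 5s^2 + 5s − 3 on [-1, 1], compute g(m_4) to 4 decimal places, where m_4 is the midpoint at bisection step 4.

s = 0 gives g = -3, negative; keep [0, 1]
s = 0.5 gives g = 1, positive; keep [0, 0.5]
s = 0.25 gives g = -1.40625, negative; keep [0.25, 0.5]
s = 0.375 gives g = -0.3164, negative; keep [0.375, 0.5]

-0.3164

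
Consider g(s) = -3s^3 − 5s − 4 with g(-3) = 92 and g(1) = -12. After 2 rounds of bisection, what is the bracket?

[-1, 0]

m = -1, g(m) = 4 (+); new bracket [-1, 1]
m = 0, g(m) = -4 (−); new bracket [-1, 0]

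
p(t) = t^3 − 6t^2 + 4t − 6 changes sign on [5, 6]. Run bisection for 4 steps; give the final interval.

[5.4375, 5.5]

t = 5.5 gives p = 0.875, positive; keep [5, 5.5]
t = 5.25 gives p = -5.671875, negative; keep [5.25, 5.5]
t = 5.375 gives p = -2.556641, negative; keep [5.375, 5.5]
t = 5.4375 gives p = -0.8811, negative; keep [5.4375, 5.5]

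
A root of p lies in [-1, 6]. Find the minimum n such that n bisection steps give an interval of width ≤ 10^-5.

Width after n steps is 7/2^n. Need 2^n ≥ 7/10^-5 = 700000.
2^19 = 524288 < 700000 ≤ 2^20 = 1048576, so n = 20.

20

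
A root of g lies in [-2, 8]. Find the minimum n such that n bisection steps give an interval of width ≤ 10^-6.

Width after n steps is 10/2^n. Need 2^n ≥ 10/10^-6 = 10000000.
2^23 = 8388608 < 10000000 ≤ 2^24 = 16777216, so n = 24.

24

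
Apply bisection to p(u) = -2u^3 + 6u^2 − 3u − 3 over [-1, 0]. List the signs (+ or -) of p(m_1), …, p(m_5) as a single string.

+----

u = -0.5 gives p = 0.25, positive; keep [-0.5, 0]
u = -0.25 gives p = -1.84375, negative; keep [-0.5, -0.25]
u = -0.375 gives p = -0.925781, negative; keep [-0.5, -0.375]
u = -0.4375 gives p = -0.3716, negative; keep [-0.5, -0.4375]
u = -0.46875 gives p = -0.0694, negative; keep [-0.5, -0.46875]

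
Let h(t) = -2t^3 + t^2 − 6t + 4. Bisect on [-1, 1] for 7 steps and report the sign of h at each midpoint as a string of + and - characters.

midpoint 0: h = 4 > 0 → [0, 1]
midpoint 0.5: h = 1 > 0 → [0.5, 1]
midpoint 0.75: h = -0.78125 < 0 → [0.5, 0.75]
midpoint 0.625: h = 0.1523 > 0 → [0.625, 0.75]
midpoint 0.6875: h = -0.3022 < 0 → [0.625, 0.6875]
midpoint 0.65625: h = -0.0721 < 0 → [0.625, 0.65625]
midpoint 0.640625: h = 0.0408 > 0 → [0.640625, 0.65625]

++-+--+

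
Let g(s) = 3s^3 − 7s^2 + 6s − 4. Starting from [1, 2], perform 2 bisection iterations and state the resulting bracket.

midpoint 1.5: g = -0.625 < 0 → [1.5, 2]
midpoint 1.75: g = 1.140625 > 0 → [1.5, 1.75]

[1.5, 1.75]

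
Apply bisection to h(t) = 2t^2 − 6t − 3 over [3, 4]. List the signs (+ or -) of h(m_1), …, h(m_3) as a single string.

+--

midpoint 3.5: h = 0.5 > 0 → [3, 3.5]
midpoint 3.25: h = -1.375 < 0 → [3.25, 3.5]
midpoint 3.375: h = -0.46875 < 0 → [3.375, 3.5]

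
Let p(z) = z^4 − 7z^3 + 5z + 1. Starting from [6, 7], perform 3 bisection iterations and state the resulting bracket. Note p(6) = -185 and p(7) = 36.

m = 6.5, p(m) = -103.8125 (−); new bracket [6.5, 7]
m = 6.75, p(m) = -42.136719 (−); new bracket [6.75, 7]
m = 6.875, p(m) = -5.243896 (−); new bracket [6.875, 7]

[6.875, 7]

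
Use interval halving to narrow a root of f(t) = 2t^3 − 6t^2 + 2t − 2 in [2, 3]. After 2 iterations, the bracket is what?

t = 2.5 gives f = -3.25, negative; keep [2.5, 3]
t = 2.75 gives f = -0.28125, negative; keep [2.75, 3]

[2.75, 3]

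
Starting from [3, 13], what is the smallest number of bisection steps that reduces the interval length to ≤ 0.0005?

15

Width after n steps is 10/2^n. Need 2^n ≥ 10/0.0005 = 20000.
2^14 = 16384 < 20000 ≤ 2^15 = 32768, so n = 15.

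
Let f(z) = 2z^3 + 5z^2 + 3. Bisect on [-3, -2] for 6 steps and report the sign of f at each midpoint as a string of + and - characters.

m = -2.5, f(m) = 3 (+); new bracket [-3, -2.5]
m = -2.75, f(m) = -0.78125 (−); new bracket [-2.75, -2.5]
m = -2.625, f(m) = 1.277344 (+); new bracket [-2.75, -2.625]
m = -2.6875, f(m) = 0.2915 (+); new bracket [-2.75, -2.6875]
m = -2.71875, f(m) = -0.2338 (−); new bracket [-2.71875, -2.6875]
m = -2.703125, f(m) = 0.0316 (+); new bracket [-2.71875, -2.703125]

+-++-+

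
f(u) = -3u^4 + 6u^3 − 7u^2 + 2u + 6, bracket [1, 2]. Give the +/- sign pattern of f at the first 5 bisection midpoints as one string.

-++--

f(1.5) = -1.6875 < 0, so the root lies in [1, 1.5]
f(1.25) = 1.957031 > 0, so the root lies in [1.25, 1.5]
f(1.375) = 0.389893 > 0, so the root lies in [1.375, 1.5]
f(1.4375) = -0.5772 < 0, so the root lies in [1.375, 1.4375]
f(1.40625) = -0.0768 < 0, so the root lies in [1.375, 1.40625]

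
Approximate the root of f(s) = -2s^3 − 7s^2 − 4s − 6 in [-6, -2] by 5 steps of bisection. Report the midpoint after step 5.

-3.125

f(-4) = 26 > 0, so the root lies in [-4, -2]
f(-3) = -3 < 0, so the root lies in [-4, -3]
f(-3.5) = 8 > 0, so the root lies in [-3.5, -3]
f(-3.25) = 1.7188 > 0, so the root lies in [-3.25, -3]
f(-3.125) = -0.8242 < 0, so the root lies in [-3.25, -3.125]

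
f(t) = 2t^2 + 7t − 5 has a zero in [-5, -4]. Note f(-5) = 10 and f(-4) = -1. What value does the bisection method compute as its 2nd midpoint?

-4.25

m = -4.5, f(m) = 4 (+); new bracket [-4.5, -4]
m = -4.25, f(m) = 1.375 (+); new bracket [-4.25, -4]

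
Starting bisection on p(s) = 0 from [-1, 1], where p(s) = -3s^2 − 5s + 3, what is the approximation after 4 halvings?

0.375

p(0) = 3 > 0, so the root lies in [0, 1]
p(0.5) = -0.25 < 0, so the root lies in [0, 0.5]
p(0.25) = 1.5625 > 0, so the root lies in [0.25, 0.5]
p(0.375) = 0.7031 > 0, so the root lies in [0.375, 0.5]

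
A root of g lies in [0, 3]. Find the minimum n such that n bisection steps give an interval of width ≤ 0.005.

Width after n steps is 3/2^n. Need 2^n ≥ 3/0.005 = 600.
2^9 = 512 < 600 ≤ 2^10 = 1024, so n = 10.

10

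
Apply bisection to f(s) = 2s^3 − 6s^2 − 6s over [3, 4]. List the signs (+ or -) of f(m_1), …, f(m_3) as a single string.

midpoint 3.5: f = -8.75 < 0 → [3.5, 4]
midpoint 3.75: f = -1.40625 < 0 → [3.75, 4]
midpoint 3.875: f = 3.027344 > 0 → [3.75, 3.875]

--+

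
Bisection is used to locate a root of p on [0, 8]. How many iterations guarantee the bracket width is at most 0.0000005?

24

Width after n steps is 8/2^n. Need 2^n ≥ 8/0.0000005 = 16000000.
2^23 = 8388608 < 16000000 ≤ 2^24 = 16777216, so n = 24.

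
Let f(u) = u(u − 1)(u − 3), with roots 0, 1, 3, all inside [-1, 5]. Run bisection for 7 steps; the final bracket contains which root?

u = 2 gives f = -2, negative; keep [2, 5]
u = 3.5 gives f = 4.375, positive; keep [2, 3.5]
u = 2.75 gives f = -1.203125, negative; keep [2.75, 3.5]
u = 3.125 gives f = 0.8301, positive; keep [2.75, 3.125]
u = 2.9375 gives f = -0.3557, negative; keep [2.9375, 3.125]
u = 3.03125 gives f = 0.1924, positive; keep [2.9375, 3.03125]
u = 2.984375 gives f = -0.0925, negative; keep [2.984375, 3.03125]

3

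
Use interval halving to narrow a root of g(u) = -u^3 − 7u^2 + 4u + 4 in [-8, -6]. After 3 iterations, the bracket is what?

[-7.5, -7.25]

u = -7 gives g = -24, negative; keep [-8, -7]
u = -7.5 gives g = 2.125, positive; keep [-7.5, -7]
u = -7.25 gives g = -11.859375, negative; keep [-7.5, -7.25]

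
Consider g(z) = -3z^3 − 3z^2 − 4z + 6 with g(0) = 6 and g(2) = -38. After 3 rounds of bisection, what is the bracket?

[0.75, 1]

m = 1, g(m) = -4 (−); new bracket [0, 1]
m = 0.5, g(m) = 2.875 (+); new bracket [0.5, 1]
m = 0.75, g(m) = 0.046875 (+); new bracket [0.75, 1]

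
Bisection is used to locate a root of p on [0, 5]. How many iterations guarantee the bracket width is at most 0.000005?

20

Width after n steps is 5/2^n. Need 2^n ≥ 5/0.000005 = 1000000.
2^19 = 524288 < 1000000 ≤ 2^20 = 1048576, so n = 20.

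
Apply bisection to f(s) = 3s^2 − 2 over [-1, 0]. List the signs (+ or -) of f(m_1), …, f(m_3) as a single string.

--+

m = -0.5, f(m) = -1.25 (−); new bracket [-1, -0.5]
m = -0.75, f(m) = -0.3125 (−); new bracket [-1, -0.75]
m = -0.875, f(m) = 0.296875 (+); new bracket [-0.875, -0.75]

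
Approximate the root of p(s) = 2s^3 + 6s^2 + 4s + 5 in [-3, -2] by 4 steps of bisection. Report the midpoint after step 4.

-2.5625

p(-2.5) = 1.25 > 0, so the root lies in [-3, -2.5]
p(-2.75) = -2.21875 < 0, so the root lies in [-2.75, -2.5]
p(-2.625) = -0.332031 < 0, so the root lies in [-2.625, -2.5]
p(-2.5625) = 0.4956 > 0, so the root lies in [-2.625, -2.5625]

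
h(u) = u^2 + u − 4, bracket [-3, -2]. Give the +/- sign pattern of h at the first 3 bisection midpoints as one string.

-++

u = -2.5 gives h = -0.25, negative; keep [-3, -2.5]
u = -2.75 gives h = 0.8125, positive; keep [-2.75, -2.5]
u = -2.625 gives h = 0.265625, positive; keep [-2.625, -2.5]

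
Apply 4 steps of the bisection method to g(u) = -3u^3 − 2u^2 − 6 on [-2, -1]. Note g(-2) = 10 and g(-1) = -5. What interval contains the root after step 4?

midpoint -1.5: g = -0.375 < 0 → [-2, -1.5]
midpoint -1.75: g = 3.953125 > 0 → [-1.75, -1.5]
midpoint -1.625: g = 1.591797 > 0 → [-1.625, -1.5]
midpoint -1.5625: g = 0.5613 > 0 → [-1.5625, -1.5]

[-1.5625, -1.5]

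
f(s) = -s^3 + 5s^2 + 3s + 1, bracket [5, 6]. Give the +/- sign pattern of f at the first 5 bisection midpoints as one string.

midpoint 5.5: f = 2.375 > 0 → [5.5, 6]
midpoint 5.75: f = -6.546875 < 0 → [5.5, 5.75]
midpoint 5.625: f = -1.900391 < 0 → [5.5, 5.625]
midpoint 5.5625: f = 0.283 > 0 → [5.5625, 5.625]
midpoint 5.59375: f = -0.7972 < 0 → [5.5625, 5.59375]

+--+-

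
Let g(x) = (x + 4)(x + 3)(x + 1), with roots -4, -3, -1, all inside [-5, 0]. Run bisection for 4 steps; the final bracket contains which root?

midpoint -2.5: g = -1.125 < 0 → [-2.5, 0]
midpoint -1.25: g = -1.203125 < 0 → [-1.25, 0]
midpoint -0.625: g = 3.005859 > 0 → [-1.25, -0.625]
midpoint -0.9375: g = 0.3948 > 0 → [-1.25, -0.9375]

-1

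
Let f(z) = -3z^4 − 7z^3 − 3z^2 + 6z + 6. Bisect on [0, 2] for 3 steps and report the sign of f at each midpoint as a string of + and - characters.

-++

m = 1, f(m) = -1 (−); new bracket [0, 1]
m = 0.5, f(m) = 7.1875 (+); new bracket [0.5, 1]
m = 0.75, f(m) = 4.910156 (+); new bracket [0.75, 1]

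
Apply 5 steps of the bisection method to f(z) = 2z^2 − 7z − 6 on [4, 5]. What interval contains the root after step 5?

m = 4.5, f(m) = 3 (+); new bracket [4, 4.5]
m = 4.25, f(m) = 0.375 (+); new bracket [4, 4.25]
m = 4.125, f(m) = -0.84375 (−); new bracket [4.125, 4.25]
m = 4.1875, f(m) = -0.2422 (−); new bracket [4.1875, 4.25]
m = 4.21875, f(m) = 0.0645 (+); new bracket [4.1875, 4.21875]

[4.1875, 4.21875]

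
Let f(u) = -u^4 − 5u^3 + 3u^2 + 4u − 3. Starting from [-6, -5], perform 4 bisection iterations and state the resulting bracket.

m = -5.5, f(m) = -17.4375 (−); new bracket [-5.5, -5]
m = -5.25, f(m) = 22.511719 (+); new bracket [-5.5, -5.25]
m = -5.375, f(m) = 3.939209 (+); new bracket [-5.5, -5.375]
m = -5.4375, f(m) = -6.3865 (−); new bracket [-5.4375, -5.375]

[-5.4375, -5.375]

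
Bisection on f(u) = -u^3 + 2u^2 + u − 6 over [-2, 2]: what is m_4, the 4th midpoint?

-1.25

f(0) = -6 < 0, so the root lies in [-2, 0]
f(-1) = -4 < 0, so the root lies in [-2, -1]
f(-1.5) = 0.375 > 0, so the root lies in [-1.5, -1]
f(-1.25) = -2.1719 < 0, so the root lies in [-1.5, -1.25]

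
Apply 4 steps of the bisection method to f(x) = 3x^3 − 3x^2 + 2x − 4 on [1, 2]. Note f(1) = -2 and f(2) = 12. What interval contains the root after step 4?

[1.25, 1.3125]

m = 1.5, f(m) = 2.375 (+); new bracket [1, 1.5]
m = 1.25, f(m) = -0.328125 (−); new bracket [1.25, 1.5]
m = 1.375, f(m) = 0.876953 (+); new bracket [1.25, 1.375]
m = 1.3125, f(m) = 0.24 (+); new bracket [1.25, 1.3125]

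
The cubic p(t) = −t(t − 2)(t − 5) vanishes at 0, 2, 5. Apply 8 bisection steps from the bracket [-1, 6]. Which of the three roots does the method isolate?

p(2.5) = 3.125 > 0, so the root lies in [2.5, 6]
p(4.25) = 7.171875 > 0, so the root lies in [4.25, 6]
p(5.125) = -2.001953 < 0, so the root lies in [4.25, 5.125]
p(4.6875) = 3.9368 > 0, so the root lies in [4.6875, 5.125]
p(4.90625) = 1.3368 > 0, so the root lies in [4.90625, 5.125]
p(5.015625) = -0.2363 < 0, so the root lies in [4.90625, 5.015625]
p(4.9609375) = 0.5738 > 0, so the root lies in [4.9609375, 5.015625]
p(4.98828125) = 0.1747 > 0, so the root lies in [4.98828125, 5.015625]

5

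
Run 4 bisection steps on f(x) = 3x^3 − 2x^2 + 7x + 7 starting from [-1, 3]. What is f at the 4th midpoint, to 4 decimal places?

midpoint 1: f = 15 > 0 → [-1, 1]
midpoint 0: f = 7 > 0 → [-1, 0]
midpoint -0.5: f = 2.625 > 0 → [-1, -0.5]
midpoint -0.75: f = -0.6406 < 0 → [-0.75, -0.5]

-0.6406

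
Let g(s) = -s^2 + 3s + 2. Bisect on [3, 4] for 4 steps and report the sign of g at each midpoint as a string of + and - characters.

m = 3.5, g(m) = 0.25 (+); new bracket [3.5, 4]
m = 3.75, g(m) = -0.8125 (−); new bracket [3.5, 3.75]
m = 3.625, g(m) = -0.265625 (−); new bracket [3.5, 3.625]
m = 3.5625, g(m) = -0.0039 (−); new bracket [3.5, 3.5625]

+---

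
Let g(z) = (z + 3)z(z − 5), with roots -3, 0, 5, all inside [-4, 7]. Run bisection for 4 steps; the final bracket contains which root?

midpoint 1.5: g = -23.625 < 0 → [1.5, 7]
midpoint 4.25: g = -23.109375 < 0 → [4.25, 7]
midpoint 5.625: g = 30.322266 > 0 → [4.25, 5.625]
midpoint 4.9375: g = -2.4495 < 0 → [4.9375, 5.625]

5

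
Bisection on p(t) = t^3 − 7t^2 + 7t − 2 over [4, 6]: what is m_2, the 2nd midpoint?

t = 5 gives p = -17, negative; keep [5, 6]
t = 5.5 gives p = -8.875, negative; keep [5.5, 6]

5.5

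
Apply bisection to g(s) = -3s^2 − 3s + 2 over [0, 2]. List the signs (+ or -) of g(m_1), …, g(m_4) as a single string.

s = 1 gives g = -4, negative; keep [0, 1]
s = 0.5 gives g = -0.25, negative; keep [0, 0.5]
s = 0.25 gives g = 1.0625, positive; keep [0.25, 0.5]
s = 0.375 gives g = 0.4531, positive; keep [0.375, 0.5]

--++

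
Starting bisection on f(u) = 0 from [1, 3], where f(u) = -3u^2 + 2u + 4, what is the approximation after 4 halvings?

u = 2 gives f = -4, negative; keep [1, 2]
u = 1.5 gives f = 0.25, positive; keep [1.5, 2]
u = 1.75 gives f = -1.6875, negative; keep [1.5, 1.75]
u = 1.625 gives f = -0.6719, negative; keep [1.5, 1.625]

1.625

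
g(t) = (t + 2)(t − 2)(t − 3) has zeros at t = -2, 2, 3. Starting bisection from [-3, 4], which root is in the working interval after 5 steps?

t = 0.5 gives g = 9.375, positive; keep [-3, 0.5]
t = -1.25 gives g = 10.359375, positive; keep [-3, -1.25]
t = -2.125 gives g = -2.642578, negative; keep [-2.125, -1.25]
t = -1.6875 gives g = 5.4016, positive; keep [-2.125, -1.6875]
t = -1.90625 gives g = 1.7967, positive; keep [-2.125, -1.90625]

-2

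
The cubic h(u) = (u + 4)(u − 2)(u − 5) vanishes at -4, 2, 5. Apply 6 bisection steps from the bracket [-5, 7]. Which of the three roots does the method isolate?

h(1) = 20 > 0, so the root lies in [-5, 1]
h(-2) = 56 > 0, so the root lies in [-5, -2]
h(-3.5) = 23.375 > 0, so the root lies in [-5, -3.5]
h(-4.25) = -14.4531 < 0, so the root lies in [-4.25, -3.5]
h(-3.875) = 6.5176 > 0, so the root lies in [-4.25, -3.875]
h(-4.0625) = -3.4338 < 0, so the root lies in [-4.0625, -3.875]

-4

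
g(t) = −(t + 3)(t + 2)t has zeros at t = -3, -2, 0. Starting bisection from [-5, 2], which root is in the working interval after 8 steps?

0

t = -1.5 gives g = 1.125, positive; keep [-1.5, 2]
t = 0.25 gives g = -1.828125, negative; keep [-1.5, 0.25]
t = -0.625 gives g = 2.041016, positive; keep [-0.625, 0.25]
t = -0.1875 gives g = 0.9558, positive; keep [-0.1875, 0.25]
t = 0.03125 gives g = -0.1924, negative; keep [-0.1875, 0.03125]
t = -0.078125 gives g = 0.4387, positive; keep [-0.078125, 0.03125]
t = -0.0234375 gives g = 0.1379, positive; keep [-0.0234375, 0.03125]
t = 0.00390625 gives g = -0.0235, negative; keep [-0.0234375, 0.00390625]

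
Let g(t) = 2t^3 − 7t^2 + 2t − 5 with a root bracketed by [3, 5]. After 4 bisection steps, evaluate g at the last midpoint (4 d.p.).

-1.0977

g(4) = 19 > 0, so the root lies in [3, 4]
g(3.5) = 2 > 0, so the root lies in [3, 3.5]
g(3.25) = -3.78125 < 0, so the root lies in [3.25, 3.5]
g(3.375) = -1.0977 < 0, so the root lies in [3.375, 3.5]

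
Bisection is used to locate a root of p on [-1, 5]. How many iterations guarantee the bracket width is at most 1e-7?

Width after n steps is 6/2^n. Need 2^n ≥ 6/1e-7 = 60000000.
2^25 = 33554432 < 60000000 ≤ 2^26 = 67108864, so n = 26.

26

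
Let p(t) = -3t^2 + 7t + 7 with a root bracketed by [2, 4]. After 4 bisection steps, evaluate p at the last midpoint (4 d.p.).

-0.4219

p(3) = 1 > 0, so the root lies in [3, 4]
p(3.5) = -5.25 < 0, so the root lies in [3, 3.5]
p(3.25) = -1.9375 < 0, so the root lies in [3, 3.25]
p(3.125) = -0.4219 < 0, so the root lies in [3, 3.125]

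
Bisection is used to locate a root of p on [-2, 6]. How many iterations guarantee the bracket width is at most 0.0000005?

24

Width after n steps is 8/2^n. Need 2^n ≥ 8/0.0000005 = 16000000.
2^23 = 8388608 < 16000000 ≤ 2^24 = 16777216, so n = 24.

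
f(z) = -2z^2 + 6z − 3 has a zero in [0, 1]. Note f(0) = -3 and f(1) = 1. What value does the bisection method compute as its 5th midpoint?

0.65625

m = 0.5, f(m) = -0.5 (−); new bracket [0.5, 1]
m = 0.75, f(m) = 0.375 (+); new bracket [0.5, 0.75]
m = 0.625, f(m) = -0.03125 (−); new bracket [0.625, 0.75]
m = 0.6875, f(m) = 0.1797 (+); new bracket [0.625, 0.6875]
m = 0.65625, f(m) = 0.0762 (+); new bracket [0.625, 0.65625]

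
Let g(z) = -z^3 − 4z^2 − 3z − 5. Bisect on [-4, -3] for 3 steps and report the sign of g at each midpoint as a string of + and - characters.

g(-3.5) = -0.625 < 0, so the root lies in [-4, -3.5]
g(-3.75) = 2.734375 > 0, so the root lies in [-3.75, -3.5]
g(-3.625) = 0.947266 > 0, so the root lies in [-3.625, -3.5]

-++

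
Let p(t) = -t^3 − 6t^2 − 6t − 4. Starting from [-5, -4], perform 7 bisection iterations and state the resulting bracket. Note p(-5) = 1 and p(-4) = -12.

t = -4.5 gives p = -7.375, negative; keep [-5, -4.5]
t = -4.75 gives p = -3.703125, negative; keep [-5, -4.75]
t = -4.875 gives p = -1.486328, negative; keep [-5, -4.875]
t = -4.9375 gives p = -0.2776, negative; keep [-5, -4.9375]
t = -4.96875 gives p = 0.3525, positive; keep [-4.96875, -4.9375]
t = -4.953125 gives p = 0.0353, positive; keep [-4.953125, -4.9375]
t = -4.9453125 gives p = -0.1217, negative; keep [-4.953125, -4.9453125]

[-4.953125, -4.9453125]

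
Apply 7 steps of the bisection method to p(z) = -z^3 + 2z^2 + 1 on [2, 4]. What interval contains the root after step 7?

p(3) = -8 < 0, so the root lies in [2, 3]
p(2.5) = -2.125 < 0, so the root lies in [2, 2.5]
p(2.25) = -0.265625 < 0, so the root lies in [2, 2.25]
p(2.125) = 0.4355 > 0, so the root lies in [2.125, 2.25]
p(2.1875) = 0.1028 > 0, so the root lies in [2.1875, 2.25]
p(2.21875) = -0.0769 < 0, so the root lies in [2.1875, 2.21875]
p(2.203125) = 0.0141 > 0, so the root lies in [2.203125, 2.21875]

[2.203125, 2.21875]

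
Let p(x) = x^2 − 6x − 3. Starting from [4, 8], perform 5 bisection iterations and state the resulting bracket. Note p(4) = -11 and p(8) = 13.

[6.375, 6.5]

midpoint 6: p = -3 < 0 → [6, 8]
midpoint 7: p = 4 > 0 → [6, 7]
midpoint 6.5: p = 0.25 > 0 → [6, 6.5]
midpoint 6.25: p = -1.4375 < 0 → [6.25, 6.5]
midpoint 6.375: p = -0.6094 < 0 → [6.375, 6.5]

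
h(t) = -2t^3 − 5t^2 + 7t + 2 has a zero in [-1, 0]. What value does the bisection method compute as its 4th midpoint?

-0.1875

h(-0.5) = -2.5 < 0, so the root lies in [-0.5, 0]
h(-0.25) = -0.03125 < 0, so the root lies in [-0.25, 0]
h(-0.125) = 1.050781 > 0, so the root lies in [-0.25, -0.125]
h(-0.1875) = 0.5249 > 0, so the root lies in [-0.25, -0.1875]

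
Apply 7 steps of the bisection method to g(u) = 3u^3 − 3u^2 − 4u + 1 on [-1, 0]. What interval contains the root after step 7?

[-0.8984375, -0.890625]

g(-0.5) = 1.875 > 0, so the root lies in [-1, -0.5]
g(-0.75) = 1.046875 > 0, so the root lies in [-1, -0.75]
g(-0.875) = 0.193359 > 0, so the root lies in [-1, -0.875]
g(-0.9375) = -0.3586 < 0, so the root lies in [-0.9375, -0.875]
g(-0.90625) = -0.0717 < 0, so the root lies in [-0.90625, -0.875]
g(-0.890625) = 0.0635 > 0, so the root lies in [-0.90625, -0.890625]
g(-0.8984375) = -0.0034 < 0, so the root lies in [-0.8984375, -0.890625]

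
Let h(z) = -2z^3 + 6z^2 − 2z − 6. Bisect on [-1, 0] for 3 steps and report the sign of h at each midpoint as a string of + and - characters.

midpoint -0.5: h = -3.25 < 0 → [-1, -0.5]
midpoint -0.75: h = -0.28125 < 0 → [-1, -0.75]
midpoint -0.875: h = 1.683594 > 0 → [-0.875, -0.75]

--+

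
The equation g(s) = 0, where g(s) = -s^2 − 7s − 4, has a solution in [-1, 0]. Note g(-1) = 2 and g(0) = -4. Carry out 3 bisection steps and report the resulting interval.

s = -0.5 gives g = -0.75, negative; keep [-1, -0.5]
s = -0.75 gives g = 0.6875, positive; keep [-0.75, -0.5]
s = -0.625 gives g = -0.015625, negative; keep [-0.75, -0.625]

[-0.75, -0.625]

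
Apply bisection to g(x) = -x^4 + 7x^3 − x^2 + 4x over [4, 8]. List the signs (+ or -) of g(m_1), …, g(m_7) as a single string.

+-++++-

x = 6 gives g = 204, positive; keep [6, 8]
x = 7 gives g = -21, negative; keep [6, 7]
x = 6.5 gives g = 121.0625, positive; keep [6.5, 7]
x = 6.75 gives g = 58.3242, positive; keep [6.75, 7]
x = 6.875 gives g = 20.8533, positive; keep [6.875, 7]
x = 6.9375 gives g = 0.4895, positive; keep [6.9375, 7]
x = 6.96875 gives g = -10.1126, negative; keep [6.9375, 6.96875]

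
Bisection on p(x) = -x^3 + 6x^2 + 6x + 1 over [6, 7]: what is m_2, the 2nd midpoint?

6.75

m = 6.5, p(m) = 18.875 (+); new bracket [6.5, 7]
m = 6.75, p(m) = 7.328125 (+); new bracket [6.75, 7]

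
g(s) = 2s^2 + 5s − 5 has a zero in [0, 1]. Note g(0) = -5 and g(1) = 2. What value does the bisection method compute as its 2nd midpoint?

0.75

m = 0.5, g(m) = -2 (−); new bracket [0.5, 1]
m = 0.75, g(m) = -0.125 (−); new bracket [0.75, 1]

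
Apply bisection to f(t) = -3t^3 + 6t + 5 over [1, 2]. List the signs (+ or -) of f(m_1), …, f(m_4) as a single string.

t = 1.5 gives f = 3.875, positive; keep [1.5, 2]
t = 1.75 gives f = -0.578125, negative; keep [1.5, 1.75]
t = 1.625 gives f = 1.876953, positive; keep [1.625, 1.75]
t = 1.6875 gives f = 0.7087, positive; keep [1.6875, 1.75]

+-++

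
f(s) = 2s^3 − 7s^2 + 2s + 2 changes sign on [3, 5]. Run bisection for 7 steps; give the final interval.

[3.0625, 3.078125]

s = 4 gives f = 26, positive; keep [3, 4]
s = 3.5 gives f = 9, positive; keep [3, 3.5]
s = 3.25 gives f = 3.21875, positive; keep [3, 3.25]
s = 3.125 gives f = 0.9258, positive; keep [3, 3.125]
s = 3.0625 gives f = -0.0815, negative; keep [3.0625, 3.125]
s = 3.09375 gives f = 0.4108, positive; keep [3.0625, 3.09375]
s = 3.078125 gives f = 0.1618, positive; keep [3.0625, 3.078125]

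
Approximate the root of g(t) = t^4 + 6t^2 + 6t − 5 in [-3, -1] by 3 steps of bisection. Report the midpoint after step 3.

-1.25

m = -2, g(m) = 23 (+); new bracket [-2, -1]
m = -1.5, g(m) = 4.5625 (+); new bracket [-1.5, -1]
m = -1.25, g(m) = -0.683594 (−); new bracket [-1.5, -1.25]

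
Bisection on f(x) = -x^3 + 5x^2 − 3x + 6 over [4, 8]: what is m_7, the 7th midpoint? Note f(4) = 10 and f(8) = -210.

midpoint 6: f = -48 < 0 → [4, 6]
midpoint 5: f = -9 < 0 → [4, 5]
midpoint 4.5: f = 2.625 > 0 → [4.5, 5]
midpoint 4.75: f = -2.6094 < 0 → [4.5, 4.75]
midpoint 4.625: f = 0.1465 > 0 → [4.625, 4.75]
midpoint 4.6875: f = -1.196 < 0 → [4.625, 4.6875]
midpoint 4.65625: f = -0.516 < 0 → [4.625, 4.65625]

4.65625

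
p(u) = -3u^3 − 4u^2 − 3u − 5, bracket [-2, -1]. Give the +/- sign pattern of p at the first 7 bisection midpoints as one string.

p(-1.5) = 0.625 > 0, so the root lies in [-1.5, -1]
p(-1.25) = -1.640625 < 0, so the root lies in [-1.5, -1.25]
p(-1.375) = -0.638672 < 0, so the root lies in [-1.5, -1.375]
p(-1.4375) = -0.0417 < 0, so the root lies in [-1.5, -1.4375]
p(-1.46875) = 0.2826 > 0, so the root lies in [-1.46875, -1.4375]
p(-1.453125) = 0.1182 > 0, so the root lies in [-1.453125, -1.4375]
p(-1.4453125) = 0.0377 > 0, so the root lies in [-1.4453125, -1.4375]

+---+++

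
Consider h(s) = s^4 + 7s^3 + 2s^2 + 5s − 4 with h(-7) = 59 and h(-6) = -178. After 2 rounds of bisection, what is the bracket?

midpoint -6.5: h = -89.3125 < 0 → [-7, -6.5]
midpoint -6.75: h = -23.511719 < 0 → [-7, -6.75]

[-7, -6.75]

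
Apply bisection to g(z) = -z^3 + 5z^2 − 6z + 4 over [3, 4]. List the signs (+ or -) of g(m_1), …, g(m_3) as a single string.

+-+

g(3.5) = 1.375 > 0, so the root lies in [3.5, 4]
g(3.75) = -0.921875 < 0, so the root lies in [3.5, 3.75]
g(3.625) = 0.318359 > 0, so the root lies in [3.625, 3.75]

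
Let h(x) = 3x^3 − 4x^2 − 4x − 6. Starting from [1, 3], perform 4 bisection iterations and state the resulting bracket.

midpoint 2: h = -6 < 0 → [2, 3]
midpoint 2.5: h = 5.875 > 0 → [2, 2.5]
midpoint 2.25: h = -1.078125 < 0 → [2.25, 2.5]
midpoint 2.375: h = 2.127 > 0 → [2.25, 2.375]

[2.25, 2.375]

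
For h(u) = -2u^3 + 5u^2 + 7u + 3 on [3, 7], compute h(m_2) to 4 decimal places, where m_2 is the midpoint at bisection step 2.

-17.0000

h(5) = -87 < 0, so the root lies in [3, 5]
h(4) = -17 < 0, so the root lies in [3, 4]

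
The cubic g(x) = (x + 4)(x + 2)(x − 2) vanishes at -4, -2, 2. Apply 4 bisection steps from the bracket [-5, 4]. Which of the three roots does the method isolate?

x = -0.5 gives g = -13.125, negative; keep [-0.5, 4]
x = 1.75 gives g = -5.390625, negative; keep [1.75, 4]
x = 2.875 gives g = 29.326172, positive; keep [1.75, 2.875]
x = 2.3125 gives g = 8.5071, positive; keep [1.75, 2.3125]

2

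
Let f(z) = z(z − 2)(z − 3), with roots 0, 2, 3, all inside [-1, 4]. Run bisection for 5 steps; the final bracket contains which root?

m = 1.5, f(m) = 1.125 (+); new bracket [-1, 1.5]
m = 0.25, f(m) = 1.203125 (+); new bracket [-1, 0.25]
m = -0.375, f(m) = -3.005859 (−); new bracket [-0.375, 0.25]
m = -0.0625, f(m) = -0.3948 (−); new bracket [-0.0625, 0.25]
m = 0.09375, f(m) = 0.5194 (+); new bracket [-0.0625, 0.09375]

0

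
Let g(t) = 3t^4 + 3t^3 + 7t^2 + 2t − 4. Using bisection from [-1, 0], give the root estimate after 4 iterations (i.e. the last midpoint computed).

-0.9375

t = -0.5 gives g = -3.4375, negative; keep [-1, -0.5]
t = -0.75 gives g = -1.878906, negative; keep [-1, -0.75]
t = -0.875 gives g = -0.641846, negative; keep [-1, -0.875]
t = -0.9375 gives g = 0.1228, positive; keep [-0.9375, -0.875]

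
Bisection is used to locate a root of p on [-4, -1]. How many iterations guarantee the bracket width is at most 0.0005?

Width after n steps is 3/2^n. Need 2^n ≥ 3/0.0005 = 6000.
2^12 = 4096 < 6000 ≤ 2^13 = 8192, so n = 13.

13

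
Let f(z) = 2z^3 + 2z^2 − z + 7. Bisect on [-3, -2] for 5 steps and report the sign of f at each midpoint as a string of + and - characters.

z = -2.5 gives f = -9.25, negative; keep [-2.5, -2]
z = -2.25 gives f = -3.40625, negative; keep [-2.25, -2]
z = -2.125 gives f = -1.035156, negative; keep [-2.125, -2]
z = -2.0625 gives f = 0.0229, positive; keep [-2.125, -2.0625]
z = -2.09375 gives f = -0.4958, negative; keep [-2.09375, -2.0625]

---+-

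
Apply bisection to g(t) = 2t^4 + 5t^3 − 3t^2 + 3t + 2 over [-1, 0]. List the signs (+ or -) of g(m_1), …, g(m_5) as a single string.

m = -0.5, g(m) = -0.75 (−); new bracket [-0.5, 0]
m = -0.25, g(m) = 0.992188 (+); new bracket [-0.5, -0.25]
m = -0.375, g(m) = 0.229004 (+); new bracket [-0.5, -0.375]
m = -0.4375, g(m) = -0.2321 (−); new bracket [-0.4375, -0.375]
m = -0.40625, g(m) = 0.0054 (+); new bracket [-0.4375, -0.40625]

-++-+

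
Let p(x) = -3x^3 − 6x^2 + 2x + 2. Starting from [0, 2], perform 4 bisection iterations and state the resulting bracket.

midpoint 1: p = -5 < 0 → [0, 1]
midpoint 0.5: p = 1.125 > 0 → [0.5, 1]
midpoint 0.75: p = -1.140625 < 0 → [0.5, 0.75]
midpoint 0.625: p = 0.1738 > 0 → [0.625, 0.75]

[0.625, 0.75]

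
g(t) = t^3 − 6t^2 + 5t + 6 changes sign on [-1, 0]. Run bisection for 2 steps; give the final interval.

[-0.75, -0.5]

g(-0.5) = 1.875 > 0, so the root lies in [-1, -0.5]
g(-0.75) = -1.546875 < 0, so the root lies in [-0.75, -0.5]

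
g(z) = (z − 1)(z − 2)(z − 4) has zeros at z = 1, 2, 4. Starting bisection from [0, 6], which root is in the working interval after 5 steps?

z = 3 gives g = -2, negative; keep [3, 6]
z = 4.5 gives g = 4.375, positive; keep [3, 4.5]
z = 3.75 gives g = -1.203125, negative; keep [3.75, 4.5]
z = 4.125 gives g = 0.8301, positive; keep [3.75, 4.125]
z = 3.9375 gives g = -0.3557, negative; keep [3.9375, 4.125]

4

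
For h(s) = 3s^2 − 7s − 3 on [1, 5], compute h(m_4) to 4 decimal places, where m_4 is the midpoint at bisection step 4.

0.4375

midpoint 3: h = 3 > 0 → [1, 3]
midpoint 2: h = -5 < 0 → [2, 3]
midpoint 2.5: h = -1.75 < 0 → [2.5, 3]
midpoint 2.75: h = 0.4375 > 0 → [2.5, 2.75]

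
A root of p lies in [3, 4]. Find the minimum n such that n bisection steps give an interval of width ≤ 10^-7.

24

Width after n steps is 1/2^n. Need 2^n ≥ 1/10^-7 = 10000000.
2^23 = 8388608 < 10000000 ≤ 2^24 = 16777216, so n = 24.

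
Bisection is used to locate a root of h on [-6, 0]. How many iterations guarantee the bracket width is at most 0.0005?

Width after n steps is 6/2^n. Need 2^n ≥ 6/0.0005 = 12000.
2^13 = 8192 < 12000 ≤ 2^14 = 16384, so n = 14.

14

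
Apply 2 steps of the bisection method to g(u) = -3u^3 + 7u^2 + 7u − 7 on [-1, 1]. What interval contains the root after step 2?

[0.5, 1]

m = 0, g(m) = -7 (−); new bracket [0, 1]
m = 0.5, g(m) = -2.125 (−); new bracket [0.5, 1]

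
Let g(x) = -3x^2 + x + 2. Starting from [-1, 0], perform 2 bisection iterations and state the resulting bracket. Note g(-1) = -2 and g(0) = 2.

[-0.75, -0.5]

x = -0.5 gives g = 0.75, positive; keep [-1, -0.5]
x = -0.75 gives g = -0.4375, negative; keep [-0.75, -0.5]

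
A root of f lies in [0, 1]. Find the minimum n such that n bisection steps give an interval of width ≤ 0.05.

5

Width after n steps is 1/2^n. Need 2^n ≥ 1/0.05 = 20.
2^4 = 16 < 20 ≤ 2^5 = 32, so n = 5.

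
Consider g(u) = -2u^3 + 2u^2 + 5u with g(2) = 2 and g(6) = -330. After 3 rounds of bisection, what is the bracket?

u = 4 gives g = -76, negative; keep [2, 4]
u = 3 gives g = -21, negative; keep [2, 3]
u = 2.5 gives g = -6.25, negative; keep [2, 2.5]

[2, 2.5]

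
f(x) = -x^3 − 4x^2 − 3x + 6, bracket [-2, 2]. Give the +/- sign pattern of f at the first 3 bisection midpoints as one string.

+-+

m = 0, f(m) = 6 (+); new bracket [0, 2]
m = 1, f(m) = -2 (−); new bracket [0, 1]
m = 0.5, f(m) = 3.375 (+); new bracket [0.5, 1]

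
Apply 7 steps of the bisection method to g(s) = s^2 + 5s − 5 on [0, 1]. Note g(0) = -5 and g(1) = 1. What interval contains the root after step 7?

[0.8515625, 0.859375]

s = 0.5 gives g = -2.25, negative; keep [0.5, 1]
s = 0.75 gives g = -0.6875, negative; keep [0.75, 1]
s = 0.875 gives g = 0.140625, positive; keep [0.75, 0.875]
s = 0.8125 gives g = -0.2773, negative; keep [0.8125, 0.875]
s = 0.84375 gives g = -0.0693, negative; keep [0.84375, 0.875]
s = 0.859375 gives g = 0.0354, positive; keep [0.84375, 0.859375]
s = 0.8515625 gives g = -0.017, negative; keep [0.8515625, 0.859375]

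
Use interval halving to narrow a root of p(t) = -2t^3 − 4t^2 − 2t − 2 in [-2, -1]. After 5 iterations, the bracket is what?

[-1.78125, -1.75]

m = -1.5, p(m) = -1.25 (−); new bracket [-2, -1.5]
m = -1.75, p(m) = -0.03125 (−); new bracket [-2, -1.75]
m = -1.875, p(m) = 0.871094 (+); new bracket [-1.875, -1.75]
m = -1.8125, p(m) = 0.3931 (+); new bracket [-1.8125, -1.75]
m = -1.78125, p(m) = 0.1744 (+); new bracket [-1.78125, -1.75]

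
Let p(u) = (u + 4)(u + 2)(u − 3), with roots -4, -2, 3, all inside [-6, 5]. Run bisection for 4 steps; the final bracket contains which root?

3

u = -0.5 gives p = -18.375, negative; keep [-0.5, 5]
u = 2.25 gives p = -19.921875, negative; keep [2.25, 5]
u = 3.625 gives p = 26.806641, positive; keep [2.25, 3.625]
u = 2.9375 gives p = -2.1409, negative; keep [2.9375, 3.625]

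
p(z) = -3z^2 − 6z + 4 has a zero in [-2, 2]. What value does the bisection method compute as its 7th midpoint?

0.53125

midpoint 0: p = 4 > 0 → [0, 2]
midpoint 1: p = -5 < 0 → [0, 1]
midpoint 0.5: p = 0.25 > 0 → [0.5, 1]
midpoint 0.75: p = -2.1875 < 0 → [0.5, 0.75]
midpoint 0.625: p = -0.9219 < 0 → [0.5, 0.625]
midpoint 0.5625: p = -0.3242 < 0 → [0.5, 0.5625]
midpoint 0.53125: p = -0.0342 < 0 → [0.5, 0.53125]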